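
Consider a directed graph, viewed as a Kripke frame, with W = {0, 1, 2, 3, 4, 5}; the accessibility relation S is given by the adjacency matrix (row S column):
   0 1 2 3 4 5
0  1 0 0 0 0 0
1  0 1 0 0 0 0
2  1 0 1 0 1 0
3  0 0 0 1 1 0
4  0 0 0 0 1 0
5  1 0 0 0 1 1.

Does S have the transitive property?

Yes

Transitive: yes — every two-step S-path is closed by a direct edge.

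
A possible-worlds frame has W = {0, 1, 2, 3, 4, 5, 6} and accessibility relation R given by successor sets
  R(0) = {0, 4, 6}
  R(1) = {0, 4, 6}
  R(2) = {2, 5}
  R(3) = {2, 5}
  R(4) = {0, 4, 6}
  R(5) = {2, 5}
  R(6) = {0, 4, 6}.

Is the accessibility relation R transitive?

Transitive: yes — every two-step R-path is closed by a direct edge.

Yes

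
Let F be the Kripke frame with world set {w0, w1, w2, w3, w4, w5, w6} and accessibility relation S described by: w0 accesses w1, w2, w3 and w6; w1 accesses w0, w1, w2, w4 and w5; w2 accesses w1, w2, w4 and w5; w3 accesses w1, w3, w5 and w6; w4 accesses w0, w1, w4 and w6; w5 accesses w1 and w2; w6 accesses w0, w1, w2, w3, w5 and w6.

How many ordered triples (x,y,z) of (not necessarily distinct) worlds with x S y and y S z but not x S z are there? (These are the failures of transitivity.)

34

Enumerating: (w0,w1,w0), (w0,w1,w4), (w0,w1,w5), (w0,w2,w4), (w0,w2,w5), (w0,w3,w5), (w0,w6,w0), (w0,w6,w5), (w1,w0,w3), (w1,w0,w6), (w1,w4,w6), (w2,w1,w0), … and 22 more.
Total: 34.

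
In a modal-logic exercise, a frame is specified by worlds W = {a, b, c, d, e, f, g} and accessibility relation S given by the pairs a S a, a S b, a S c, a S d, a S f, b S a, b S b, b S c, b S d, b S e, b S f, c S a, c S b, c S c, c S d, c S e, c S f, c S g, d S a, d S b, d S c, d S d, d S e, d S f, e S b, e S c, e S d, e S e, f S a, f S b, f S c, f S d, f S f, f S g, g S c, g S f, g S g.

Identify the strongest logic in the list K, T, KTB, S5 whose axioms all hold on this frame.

Reflexive (axiom T): yes — every world is S-related to itself.
Symmetric (axiom B): yes — every pair in S has its reverse in S.
Euclidean (axiom 5): no — b S a and b S e, but not a S e.
So F validates K, T, KTB; S5 would additionally require S to be Euclidean. The strongest is KTB.

KTB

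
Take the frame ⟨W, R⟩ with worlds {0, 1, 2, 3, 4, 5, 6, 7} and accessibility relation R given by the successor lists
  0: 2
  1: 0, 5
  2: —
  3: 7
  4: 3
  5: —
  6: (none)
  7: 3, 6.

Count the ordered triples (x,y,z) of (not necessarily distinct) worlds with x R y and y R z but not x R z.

Enumerating: (1,0,2), (3,7,3), (3,7,6), (4,3,7), (7,3,7).

5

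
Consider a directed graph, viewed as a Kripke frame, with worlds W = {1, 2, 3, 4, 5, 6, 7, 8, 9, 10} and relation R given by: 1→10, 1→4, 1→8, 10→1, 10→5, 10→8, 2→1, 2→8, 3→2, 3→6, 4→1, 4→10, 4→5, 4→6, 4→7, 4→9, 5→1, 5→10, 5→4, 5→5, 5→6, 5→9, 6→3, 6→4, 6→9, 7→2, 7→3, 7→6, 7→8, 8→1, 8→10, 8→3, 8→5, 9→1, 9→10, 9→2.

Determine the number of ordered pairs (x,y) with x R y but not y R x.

19

Enumerating: (2,1), (2,8), (3,2), (4,10), (4,7), (4,9), (5,1), (5,6), (5,9), (6,9), (7,2), (7,3), … and 7 more.
Total: 19.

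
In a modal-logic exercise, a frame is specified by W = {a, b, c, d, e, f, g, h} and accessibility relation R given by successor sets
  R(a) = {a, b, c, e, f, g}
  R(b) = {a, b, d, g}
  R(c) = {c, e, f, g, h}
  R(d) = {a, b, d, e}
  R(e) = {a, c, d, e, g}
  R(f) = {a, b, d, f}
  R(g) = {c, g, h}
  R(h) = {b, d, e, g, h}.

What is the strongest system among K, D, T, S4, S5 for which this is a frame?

T

Serial (axiom D): yes — every world has a successor (e.g. a R a).
Reflexive (axiom T): yes — every world is R-related to itself.
Transitive (axiom 4): no — a R b and b R d, but not a R d.
Euclidean (axiom 5): no — a R b and a R c, but not b R c.
So F validates K, D, T; S4 would additionally require R to be transitive. The strongest is T.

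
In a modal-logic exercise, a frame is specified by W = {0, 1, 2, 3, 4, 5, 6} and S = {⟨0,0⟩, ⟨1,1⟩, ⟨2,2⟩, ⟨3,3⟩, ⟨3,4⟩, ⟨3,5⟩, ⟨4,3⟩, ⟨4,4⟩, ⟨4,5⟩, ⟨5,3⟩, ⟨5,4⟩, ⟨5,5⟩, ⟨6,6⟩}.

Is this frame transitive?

Yes

Transitive: yes — every two-step S-path is closed by a direct edge.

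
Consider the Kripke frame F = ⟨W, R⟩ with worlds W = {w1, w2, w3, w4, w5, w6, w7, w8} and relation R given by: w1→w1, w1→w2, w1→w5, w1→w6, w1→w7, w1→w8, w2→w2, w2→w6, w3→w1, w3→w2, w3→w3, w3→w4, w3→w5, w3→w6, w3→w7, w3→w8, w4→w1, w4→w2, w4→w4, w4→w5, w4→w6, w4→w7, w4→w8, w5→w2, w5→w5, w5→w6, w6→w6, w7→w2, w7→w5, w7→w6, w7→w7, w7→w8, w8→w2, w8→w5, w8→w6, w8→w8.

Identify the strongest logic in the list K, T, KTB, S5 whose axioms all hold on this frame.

T

Reflexive (axiom T): yes — every world is R-related to itself.
Symmetric (axiom B): no — w1 R w2 but not w2 R w1.
Euclidean (axiom 5): no — w1 R w2 and w1 R w5, but not w2 R w5.
So F validates K, T; KTB would additionally require R to be symmetric. The strongest is T.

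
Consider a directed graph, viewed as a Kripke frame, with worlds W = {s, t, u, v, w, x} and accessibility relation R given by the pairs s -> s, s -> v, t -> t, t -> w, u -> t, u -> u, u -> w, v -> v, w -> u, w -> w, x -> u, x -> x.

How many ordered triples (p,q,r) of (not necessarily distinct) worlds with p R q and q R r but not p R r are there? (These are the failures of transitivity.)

4

Enumerating: (t,w,u), (w,u,t), (x,u,t), (x,u,w).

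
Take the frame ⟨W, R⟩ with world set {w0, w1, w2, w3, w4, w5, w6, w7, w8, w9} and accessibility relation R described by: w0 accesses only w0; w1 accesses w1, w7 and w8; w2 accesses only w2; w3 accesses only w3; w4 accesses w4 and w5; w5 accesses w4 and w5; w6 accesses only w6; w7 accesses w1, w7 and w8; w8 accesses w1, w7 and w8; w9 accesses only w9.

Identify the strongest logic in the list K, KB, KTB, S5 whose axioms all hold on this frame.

S5

Symmetric (axiom B): yes — every pair in R has its reverse in R.
Reflexive (axiom T): yes — every world is R-related to itself.
Euclidean (axiom 5): yes — any two successors of a common world are R-related.
So F validates K, KB, KTB, S5. The strongest is S5.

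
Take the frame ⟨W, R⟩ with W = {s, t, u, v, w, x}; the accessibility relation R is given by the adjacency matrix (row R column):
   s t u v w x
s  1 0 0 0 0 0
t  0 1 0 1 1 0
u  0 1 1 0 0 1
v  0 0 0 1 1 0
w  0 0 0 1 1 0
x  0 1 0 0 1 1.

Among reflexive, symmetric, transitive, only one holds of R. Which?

Reflexive: yes — every world is R-related to itself.
Symmetric: no — t R v but not v R t.
Transitive: no — u R t and t R v, but not u R v.
Only reflexive holds.

reflexive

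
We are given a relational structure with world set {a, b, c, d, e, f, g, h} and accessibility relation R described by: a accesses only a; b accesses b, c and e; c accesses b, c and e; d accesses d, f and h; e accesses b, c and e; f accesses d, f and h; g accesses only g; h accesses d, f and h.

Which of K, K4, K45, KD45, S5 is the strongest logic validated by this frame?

Transitive (axiom 4): yes — every two-step R-path is closed by a direct edge.
Euclidean (axiom 5): yes — any two successors of a common world are R-related.
Serial (axiom D): yes — every world has a successor (e.g. a R a).
Reflexive (axiom T): yes — every world is R-related to itself.
So F validates K, K4, K45, KD45, S5. The strongest is S5.

S5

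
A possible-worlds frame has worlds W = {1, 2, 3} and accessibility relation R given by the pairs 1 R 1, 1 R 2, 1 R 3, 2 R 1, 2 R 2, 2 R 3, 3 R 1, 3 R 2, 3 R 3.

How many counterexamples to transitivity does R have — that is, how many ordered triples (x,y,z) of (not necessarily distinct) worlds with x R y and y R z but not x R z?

R is transitive; there are no such tuples.

0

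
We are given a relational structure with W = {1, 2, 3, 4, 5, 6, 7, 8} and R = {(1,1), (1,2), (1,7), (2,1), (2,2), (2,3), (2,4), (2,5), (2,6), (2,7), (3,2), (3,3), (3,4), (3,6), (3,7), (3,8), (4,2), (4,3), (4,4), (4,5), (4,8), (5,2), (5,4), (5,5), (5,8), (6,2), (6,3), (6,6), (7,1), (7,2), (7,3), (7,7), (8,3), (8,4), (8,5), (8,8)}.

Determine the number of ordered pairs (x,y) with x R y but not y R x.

R is symmetric; there are no such tuples.

0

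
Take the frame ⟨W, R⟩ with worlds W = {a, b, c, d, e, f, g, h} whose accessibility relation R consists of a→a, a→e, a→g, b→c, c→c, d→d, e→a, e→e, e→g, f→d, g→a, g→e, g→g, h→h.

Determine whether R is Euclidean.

Yes

Euclidean: yes — any two successors of a common world are R-related.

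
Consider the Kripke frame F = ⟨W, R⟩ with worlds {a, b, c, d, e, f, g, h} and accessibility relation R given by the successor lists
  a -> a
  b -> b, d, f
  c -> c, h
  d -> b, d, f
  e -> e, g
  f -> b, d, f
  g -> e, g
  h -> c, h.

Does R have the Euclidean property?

Euclidean: yes — any two successors of a common world are R-related.

Yes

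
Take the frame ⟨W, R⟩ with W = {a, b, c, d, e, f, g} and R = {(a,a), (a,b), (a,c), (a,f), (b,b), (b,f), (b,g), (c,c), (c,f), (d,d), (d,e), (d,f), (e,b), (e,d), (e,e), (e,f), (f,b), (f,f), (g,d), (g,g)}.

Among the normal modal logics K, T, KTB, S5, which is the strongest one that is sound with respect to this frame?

T

Reflexive (axiom T): yes — every world is R-related to itself.
Symmetric (axiom B): no — a R b but not b R a.
Euclidean (axiom 5): no — a R b and a R c, but not b R c.
So F validates K, T; KTB would additionally require R to be symmetric. The strongest is T.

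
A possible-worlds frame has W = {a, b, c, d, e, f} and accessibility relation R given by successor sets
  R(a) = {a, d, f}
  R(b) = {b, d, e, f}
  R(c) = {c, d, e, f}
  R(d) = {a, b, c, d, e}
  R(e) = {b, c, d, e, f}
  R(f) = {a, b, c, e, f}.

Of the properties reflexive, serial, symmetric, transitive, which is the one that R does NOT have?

transitive

Reflexive: yes — every world is R-related to itself.
Serial: yes — every world has a successor (e.g. a R a).
Symmetric: yes — every pair in R has its reverse in R.
Transitive: no — a R d and d R b, but not a R b.
Only transitive fails.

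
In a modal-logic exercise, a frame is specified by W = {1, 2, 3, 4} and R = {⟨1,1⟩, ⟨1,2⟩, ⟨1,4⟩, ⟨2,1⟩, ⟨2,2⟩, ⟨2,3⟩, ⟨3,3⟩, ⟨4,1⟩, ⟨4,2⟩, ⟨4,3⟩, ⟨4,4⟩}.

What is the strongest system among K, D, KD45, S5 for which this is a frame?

D

Serial (axiom D): yes — every world has a successor (e.g. 1 R 1).
Euclidean (axiom 5): no — 1 R 2 and 1 R 4, but not 2 R 4.
Transitive (axiom 4): no — 1 R 2 and 2 R 3, but not 1 R 3.
Reflexive (axiom T): yes — every world is R-related to itself.
So F validates K, D; KD45 would additionally require R to be Euclidean and transitive. The strongest is D.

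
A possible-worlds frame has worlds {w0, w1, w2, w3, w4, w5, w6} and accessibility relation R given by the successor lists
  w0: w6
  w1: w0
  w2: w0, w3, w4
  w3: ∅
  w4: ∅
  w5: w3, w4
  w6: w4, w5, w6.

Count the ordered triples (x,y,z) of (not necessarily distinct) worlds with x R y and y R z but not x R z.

5

Enumerating: (w0,w6,w4), (w0,w6,w5), (w1,w0,w6), (w2,w0,w6), (w6,w5,w3).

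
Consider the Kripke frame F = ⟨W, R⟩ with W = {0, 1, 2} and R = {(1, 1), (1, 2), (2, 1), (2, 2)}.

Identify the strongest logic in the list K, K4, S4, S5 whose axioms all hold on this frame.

K4

Transitive (axiom 4): yes — every two-step R-path is closed by a direct edge.
Reflexive (axiom T): no — 0 is not related to itself.
Euclidean (axiom 5): yes — any two successors of a common world are R-related.
So F validates K, K4; S4 would additionally require R to be reflexive. The strongest is K4.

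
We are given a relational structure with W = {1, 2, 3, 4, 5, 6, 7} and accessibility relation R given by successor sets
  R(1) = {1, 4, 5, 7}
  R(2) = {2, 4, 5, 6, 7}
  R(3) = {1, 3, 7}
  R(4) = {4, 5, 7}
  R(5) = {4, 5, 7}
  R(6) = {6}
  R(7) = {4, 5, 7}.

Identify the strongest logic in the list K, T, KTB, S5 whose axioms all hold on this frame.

Reflexive (axiom T): yes — every world is R-related to itself.
Symmetric (axiom B): no — 1 R 4 but not 4 R 1.
Euclidean (axiom 5): no — 2 R 4 and 2 R 6, but not 4 R 6.
So F validates K, T; KTB would additionally require R to be symmetric. The strongest is T.

T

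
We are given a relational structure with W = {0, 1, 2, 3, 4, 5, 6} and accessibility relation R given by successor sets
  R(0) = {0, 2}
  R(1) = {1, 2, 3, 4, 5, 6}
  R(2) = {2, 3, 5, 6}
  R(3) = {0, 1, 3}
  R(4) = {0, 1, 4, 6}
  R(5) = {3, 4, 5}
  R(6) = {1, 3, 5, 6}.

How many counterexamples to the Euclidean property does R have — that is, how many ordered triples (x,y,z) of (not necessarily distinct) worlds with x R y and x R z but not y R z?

38

Enumerating: (0,2,0), (1,2,1), (1,2,4), (1,3,2), (1,3,4), (1,3,5), (1,3,6), (1,4,2), (1,4,3), (1,4,5), (1,5,1), (1,5,2), … and 26 more.
Total: 38.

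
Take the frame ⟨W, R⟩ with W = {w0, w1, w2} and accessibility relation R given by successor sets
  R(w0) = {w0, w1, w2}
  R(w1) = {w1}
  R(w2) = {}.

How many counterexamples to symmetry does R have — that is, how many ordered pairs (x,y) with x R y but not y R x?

2

Enumerating: (w0,w1), (w0,w2).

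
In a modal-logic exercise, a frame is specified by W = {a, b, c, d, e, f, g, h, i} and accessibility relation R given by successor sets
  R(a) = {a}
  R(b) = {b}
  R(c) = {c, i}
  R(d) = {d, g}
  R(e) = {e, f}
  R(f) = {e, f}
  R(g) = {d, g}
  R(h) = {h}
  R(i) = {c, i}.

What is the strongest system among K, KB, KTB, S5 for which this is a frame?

S5

Symmetric (axiom B): yes — every pair in R has its reverse in R.
Reflexive (axiom T): yes — every world is R-related to itself.
Euclidean (axiom 5): yes — any two successors of a common world are R-related.
So F validates K, KB, KTB, S5. The strongest is S5.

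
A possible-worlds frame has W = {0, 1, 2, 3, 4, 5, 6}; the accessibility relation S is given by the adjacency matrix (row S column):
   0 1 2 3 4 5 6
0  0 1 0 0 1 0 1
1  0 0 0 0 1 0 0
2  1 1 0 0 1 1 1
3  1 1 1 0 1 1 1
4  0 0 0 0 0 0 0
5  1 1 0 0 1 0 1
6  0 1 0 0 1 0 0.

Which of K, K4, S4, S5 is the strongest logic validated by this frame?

Transitive (axiom 4): yes — every two-step S-path is closed by a direct edge.
Reflexive (axiom T): no — 0 is not related to itself.
Euclidean (axiom 5): no — 0 S 1 and 0 S 6, but not 1 S 6.
So F validates K, K4; S4 would additionally require S to be reflexive. The strongest is K4.

K4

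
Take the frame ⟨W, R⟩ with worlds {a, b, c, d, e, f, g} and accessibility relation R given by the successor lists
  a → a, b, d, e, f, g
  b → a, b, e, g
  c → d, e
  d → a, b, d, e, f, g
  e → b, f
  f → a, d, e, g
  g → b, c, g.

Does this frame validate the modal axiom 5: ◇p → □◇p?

No

The schema 5 characterises exactly the Euclidean frames.
Euclidean: no — a R b and a R d, but not b R d.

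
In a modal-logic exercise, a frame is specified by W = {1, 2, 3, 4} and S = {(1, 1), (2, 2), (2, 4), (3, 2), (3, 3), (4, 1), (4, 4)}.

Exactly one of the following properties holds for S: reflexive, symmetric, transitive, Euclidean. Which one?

reflexive

Reflexive: yes — every world is S-related to itself.
Symmetric: no — 2 S 4 but not 4 S 2.
Transitive: no — 2 S 4 and 4 S 1, but not 2 S 1.
Euclidean: no — 2 S 4 and 2 S 2, but not 4 S 2.
Only reflexive holds.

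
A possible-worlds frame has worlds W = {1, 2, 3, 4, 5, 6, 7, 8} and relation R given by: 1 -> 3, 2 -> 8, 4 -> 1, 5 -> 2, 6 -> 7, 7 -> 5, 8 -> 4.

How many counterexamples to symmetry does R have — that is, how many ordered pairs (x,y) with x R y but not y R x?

7

Enumerating: (1,3), (2,8), (4,1), (5,2), (6,7), (7,5), (8,4).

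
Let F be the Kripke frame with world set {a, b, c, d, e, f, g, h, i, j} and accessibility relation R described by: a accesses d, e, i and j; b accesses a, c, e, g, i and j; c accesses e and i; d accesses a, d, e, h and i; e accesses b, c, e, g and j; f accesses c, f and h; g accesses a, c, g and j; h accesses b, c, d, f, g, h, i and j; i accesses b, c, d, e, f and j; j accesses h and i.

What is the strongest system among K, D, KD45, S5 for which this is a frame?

D

Serial (axiom D): yes — every world has a successor (e.g. a R d).
Euclidean (axiom 5): no — a R d and a R j, but not d R j.
Transitive (axiom 4): no — a R d and d R h, but not a R h.
Reflexive (axiom T): no — a is not related to itself.
So F validates K, D; KD45 would additionally require R to be Euclidean and transitive. The strongest is D.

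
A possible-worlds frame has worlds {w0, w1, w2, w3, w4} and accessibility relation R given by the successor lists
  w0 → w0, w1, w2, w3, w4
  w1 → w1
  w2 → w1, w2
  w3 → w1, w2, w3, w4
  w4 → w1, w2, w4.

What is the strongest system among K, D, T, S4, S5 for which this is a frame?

Serial (axiom D): yes — every world has a successor (e.g. w0 R w0).
Reflexive (axiom T): yes — every world is R-related to itself.
Transitive (axiom 4): yes — every two-step R-path is closed by a direct edge.
Euclidean (axiom 5): no — w0 R w1 and w0 R w2, but not w1 R w2.
So F validates K, D, T, S4; S5 would additionally require R to be Euclidean. The strongest is S4.

S4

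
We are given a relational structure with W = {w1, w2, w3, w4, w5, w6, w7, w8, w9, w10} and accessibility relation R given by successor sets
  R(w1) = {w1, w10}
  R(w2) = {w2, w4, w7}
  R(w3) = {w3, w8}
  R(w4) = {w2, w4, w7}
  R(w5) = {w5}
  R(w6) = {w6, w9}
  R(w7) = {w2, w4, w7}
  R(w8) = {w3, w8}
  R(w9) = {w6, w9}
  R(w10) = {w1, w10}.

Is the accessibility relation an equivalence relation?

Reflexive: yes — every world is R-related to itself.
Symmetric: yes — every pair in R has its reverse in R.
Transitive: yes — every two-step R-path is closed by a direct edge.
So R is an equivalence relation.

Yes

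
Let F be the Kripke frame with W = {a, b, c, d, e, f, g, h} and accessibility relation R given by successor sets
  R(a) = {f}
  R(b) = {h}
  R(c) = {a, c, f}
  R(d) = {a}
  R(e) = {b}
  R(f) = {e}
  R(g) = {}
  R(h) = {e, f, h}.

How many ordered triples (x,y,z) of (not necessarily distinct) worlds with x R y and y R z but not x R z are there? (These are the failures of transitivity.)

Enumerating: (a,f,e), (b,h,e), (b,h,f), (c,f,e), (d,a,f), (e,b,h), (f,e,b), (h,e,b).

8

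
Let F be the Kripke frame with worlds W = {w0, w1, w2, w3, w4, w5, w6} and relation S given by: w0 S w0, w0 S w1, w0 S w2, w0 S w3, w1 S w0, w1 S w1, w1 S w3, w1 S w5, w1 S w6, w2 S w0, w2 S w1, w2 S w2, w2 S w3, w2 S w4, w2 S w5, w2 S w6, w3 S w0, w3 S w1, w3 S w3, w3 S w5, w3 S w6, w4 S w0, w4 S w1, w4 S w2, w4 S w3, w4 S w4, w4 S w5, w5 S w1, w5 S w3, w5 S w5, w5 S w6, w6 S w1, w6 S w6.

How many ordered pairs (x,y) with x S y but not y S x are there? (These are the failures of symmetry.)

10

Enumerating: (w2,w1), (w2,w3), (w2,w5), (w2,w6), (w3,w6), (w4,w0), (w4,w1), (w4,w3), (w4,w5), (w5,w6).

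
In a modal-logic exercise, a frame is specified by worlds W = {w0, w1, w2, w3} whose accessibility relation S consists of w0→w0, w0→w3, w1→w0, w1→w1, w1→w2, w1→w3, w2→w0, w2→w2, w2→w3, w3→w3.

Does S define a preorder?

Yes

Reflexive: yes — every world is S-related to itself.
Transitive: yes — every two-step S-path is closed by a direct edge.
So S is a preorder.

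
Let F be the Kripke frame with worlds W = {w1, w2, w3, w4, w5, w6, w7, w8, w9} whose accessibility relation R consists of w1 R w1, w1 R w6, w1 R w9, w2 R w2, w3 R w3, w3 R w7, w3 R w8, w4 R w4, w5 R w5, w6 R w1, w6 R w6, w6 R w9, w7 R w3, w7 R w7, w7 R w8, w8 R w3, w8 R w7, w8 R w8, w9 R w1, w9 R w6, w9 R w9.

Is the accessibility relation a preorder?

Yes

Reflexive: yes — every world is R-related to itself.
Transitive: yes — every two-step R-path is closed by a direct edge.
So R is a preorder.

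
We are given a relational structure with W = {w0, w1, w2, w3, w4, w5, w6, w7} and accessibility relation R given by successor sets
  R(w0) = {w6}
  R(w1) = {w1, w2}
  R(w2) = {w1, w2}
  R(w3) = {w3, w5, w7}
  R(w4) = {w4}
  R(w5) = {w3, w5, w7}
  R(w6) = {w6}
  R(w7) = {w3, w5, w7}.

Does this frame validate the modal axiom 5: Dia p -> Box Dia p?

The schema 5 characterises exactly the Euclidean frames.
Euclidean: yes — any two successors of a common world are R-related.

Yes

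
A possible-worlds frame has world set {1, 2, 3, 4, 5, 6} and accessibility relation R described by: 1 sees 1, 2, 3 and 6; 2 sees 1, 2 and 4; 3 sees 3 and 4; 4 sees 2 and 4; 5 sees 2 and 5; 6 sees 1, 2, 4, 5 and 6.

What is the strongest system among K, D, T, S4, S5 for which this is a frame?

Serial (axiom D): yes — every world has a successor (e.g. 1 R 1).
Reflexive (axiom T): yes — every world is R-related to itself.
Transitive (axiom 4): no — 1 R 2 and 2 R 4, but not 1 R 4.
Euclidean (axiom 5): no — 1 R 2 and 1 R 3, but not 2 R 3.
So F validates K, D, T; S4 would additionally require R to be transitive. The strongest is T.

T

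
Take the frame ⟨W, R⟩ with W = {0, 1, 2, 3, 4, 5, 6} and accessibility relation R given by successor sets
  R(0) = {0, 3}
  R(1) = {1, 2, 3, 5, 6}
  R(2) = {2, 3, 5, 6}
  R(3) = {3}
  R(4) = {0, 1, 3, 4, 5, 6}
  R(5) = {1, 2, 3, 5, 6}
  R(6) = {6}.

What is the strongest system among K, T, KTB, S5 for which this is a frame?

T

Reflexive (axiom T): yes — every world is R-related to itself.
Symmetric (axiom B): no — 0 R 3 but not 3 R 0.
Euclidean (axiom 5): no — 1 R 3 and 1 R 2, but not 3 R 2.
So F validates K, T; KTB would additionally require R to be symmetric. The strongest is T.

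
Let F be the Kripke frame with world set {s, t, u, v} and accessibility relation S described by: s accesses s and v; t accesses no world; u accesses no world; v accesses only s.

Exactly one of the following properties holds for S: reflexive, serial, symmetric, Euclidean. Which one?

Reflexive: no — t is not related to itself.
Serial: no — t has no S-successor.
Symmetric: yes — every pair in S has its reverse in S.
Euclidean: no — s S v and s S v, but not v S v.
Only symmetric holds.

symmetric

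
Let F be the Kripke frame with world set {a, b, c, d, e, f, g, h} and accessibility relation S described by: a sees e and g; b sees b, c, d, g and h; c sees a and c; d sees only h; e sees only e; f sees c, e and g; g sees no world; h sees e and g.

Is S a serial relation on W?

No

Serial: no — g has no S-successor.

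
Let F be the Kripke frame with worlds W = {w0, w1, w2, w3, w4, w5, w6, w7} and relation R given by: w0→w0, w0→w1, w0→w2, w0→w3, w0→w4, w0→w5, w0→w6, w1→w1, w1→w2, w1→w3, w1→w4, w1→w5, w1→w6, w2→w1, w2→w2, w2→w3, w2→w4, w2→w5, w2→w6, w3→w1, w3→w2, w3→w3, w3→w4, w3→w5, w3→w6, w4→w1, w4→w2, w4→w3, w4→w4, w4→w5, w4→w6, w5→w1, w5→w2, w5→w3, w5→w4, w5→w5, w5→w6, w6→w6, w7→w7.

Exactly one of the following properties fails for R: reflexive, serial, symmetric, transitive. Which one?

Reflexive: yes — every world is R-related to itself.
Serial: yes — every world has a successor (e.g. w0 R w0).
Symmetric: no — w0 R w1 but not w1 R w0.
Transitive: yes — every two-step R-path is closed by a direct edge.
Only symmetric fails.

symmetric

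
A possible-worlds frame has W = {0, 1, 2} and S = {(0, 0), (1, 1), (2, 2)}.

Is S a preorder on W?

Yes

Reflexive: yes — every world is S-related to itself.
Transitive: yes — every two-step S-path is closed by a direct edge.
So S is a preorder.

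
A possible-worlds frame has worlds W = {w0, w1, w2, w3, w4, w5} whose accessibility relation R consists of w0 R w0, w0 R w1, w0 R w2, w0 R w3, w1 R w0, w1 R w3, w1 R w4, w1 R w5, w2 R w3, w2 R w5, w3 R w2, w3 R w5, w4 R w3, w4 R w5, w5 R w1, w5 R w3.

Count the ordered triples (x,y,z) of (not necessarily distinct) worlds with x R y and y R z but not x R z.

Enumerating: (w0,w1,w4), (w0,w1,w5), (w0,w2,w5), (w0,w3,w5), (w1,w0,w1), (w1,w0,w2), (w1,w3,w2), (w1,w5,w1), (w2,w3,w2), (w2,w5,w1), (w3,w2,w3), (w3,w5,w1), … and 8 more.
Total: 20.

20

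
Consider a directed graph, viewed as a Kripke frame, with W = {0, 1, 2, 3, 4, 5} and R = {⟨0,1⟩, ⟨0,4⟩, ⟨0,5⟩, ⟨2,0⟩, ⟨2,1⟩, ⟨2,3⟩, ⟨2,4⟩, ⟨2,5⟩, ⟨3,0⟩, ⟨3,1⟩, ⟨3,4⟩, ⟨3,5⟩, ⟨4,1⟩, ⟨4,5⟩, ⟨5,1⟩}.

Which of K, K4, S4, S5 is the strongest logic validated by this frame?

K4

Transitive (axiom 4): yes — every two-step R-path is closed by a direct edge.
Reflexive (axiom T): no — 0 is not related to itself.
Euclidean (axiom 5): no — 0 R 1 and 0 R 4, but not 1 R 4.
So F validates K, K4; S4 would additionally require R to be reflexive. The strongest is K4.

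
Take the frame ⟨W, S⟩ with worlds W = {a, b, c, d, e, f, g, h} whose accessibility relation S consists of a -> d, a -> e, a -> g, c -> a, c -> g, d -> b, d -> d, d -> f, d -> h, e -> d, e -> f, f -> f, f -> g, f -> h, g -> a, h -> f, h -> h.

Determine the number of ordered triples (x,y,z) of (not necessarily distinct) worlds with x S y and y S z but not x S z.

17

Enumerating: (a,d,b), (a,d,f), (a,d,h), (a,e,f), (a,g,a), (c,a,d), (c,a,e), (d,f,g), (e,d,b), (e,d,h), (e,f,g), (e,f,h), (f,g,a), (g,a,d), (g,a,e), (g,a,g), (h,f,g).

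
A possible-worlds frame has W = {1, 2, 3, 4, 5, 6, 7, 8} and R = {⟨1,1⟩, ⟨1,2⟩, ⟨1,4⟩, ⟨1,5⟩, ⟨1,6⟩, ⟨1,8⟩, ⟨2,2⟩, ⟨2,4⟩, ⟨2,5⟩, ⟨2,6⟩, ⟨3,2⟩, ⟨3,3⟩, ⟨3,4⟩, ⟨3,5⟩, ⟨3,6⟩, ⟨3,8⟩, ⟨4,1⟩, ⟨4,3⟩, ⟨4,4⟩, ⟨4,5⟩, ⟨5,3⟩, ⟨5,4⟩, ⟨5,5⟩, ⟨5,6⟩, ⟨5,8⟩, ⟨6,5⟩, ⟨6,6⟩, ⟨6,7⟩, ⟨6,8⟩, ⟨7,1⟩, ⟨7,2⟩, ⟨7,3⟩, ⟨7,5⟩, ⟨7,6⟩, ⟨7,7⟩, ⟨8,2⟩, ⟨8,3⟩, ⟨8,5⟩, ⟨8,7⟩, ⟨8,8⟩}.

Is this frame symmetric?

Symmetric: no — 1 R 2 but not 2 R 1.

No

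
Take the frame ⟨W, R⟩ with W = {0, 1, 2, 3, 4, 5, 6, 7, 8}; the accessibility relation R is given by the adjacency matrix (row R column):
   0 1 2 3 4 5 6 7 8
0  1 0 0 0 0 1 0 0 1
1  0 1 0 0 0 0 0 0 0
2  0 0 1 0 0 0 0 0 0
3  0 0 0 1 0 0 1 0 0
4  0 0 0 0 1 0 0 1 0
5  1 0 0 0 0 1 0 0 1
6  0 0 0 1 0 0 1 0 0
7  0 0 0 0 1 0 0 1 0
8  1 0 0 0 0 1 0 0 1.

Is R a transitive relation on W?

Yes

Transitive: yes — every two-step R-path is closed by a direct edge.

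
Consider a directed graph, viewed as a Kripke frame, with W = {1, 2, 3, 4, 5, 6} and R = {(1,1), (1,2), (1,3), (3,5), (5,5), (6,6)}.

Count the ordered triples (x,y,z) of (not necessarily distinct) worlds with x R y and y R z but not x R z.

1

Enumerating: (1,3,5).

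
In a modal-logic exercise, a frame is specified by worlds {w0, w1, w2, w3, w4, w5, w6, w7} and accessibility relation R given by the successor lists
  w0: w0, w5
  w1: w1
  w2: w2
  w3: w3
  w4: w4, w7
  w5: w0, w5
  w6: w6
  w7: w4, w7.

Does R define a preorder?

Reflexive: yes — every world is R-related to itself.
Transitive: yes — every two-step R-path is closed by a direct edge.
So R is a preorder.

Yes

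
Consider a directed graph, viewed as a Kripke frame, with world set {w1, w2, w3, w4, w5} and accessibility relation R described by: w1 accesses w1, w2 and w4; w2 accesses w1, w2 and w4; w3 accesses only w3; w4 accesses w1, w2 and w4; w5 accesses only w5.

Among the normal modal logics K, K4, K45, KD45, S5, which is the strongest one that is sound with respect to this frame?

Transitive (axiom 4): yes — every two-step R-path is closed by a direct edge.
Euclidean (axiom 5): yes — any two successors of a common world are R-related.
Serial (axiom D): yes — every world has a successor (e.g. w1 R w1).
Reflexive (axiom T): yes — every world is R-related to itself.
So F validates K, K4, K45, KD45, S5. The strongest is S5.

S5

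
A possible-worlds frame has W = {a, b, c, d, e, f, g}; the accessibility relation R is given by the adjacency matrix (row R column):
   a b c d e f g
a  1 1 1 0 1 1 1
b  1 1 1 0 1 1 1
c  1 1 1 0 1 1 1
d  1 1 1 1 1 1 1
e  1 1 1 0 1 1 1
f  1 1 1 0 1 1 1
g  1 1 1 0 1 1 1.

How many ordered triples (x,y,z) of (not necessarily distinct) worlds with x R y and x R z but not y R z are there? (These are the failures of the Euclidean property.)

6

Enumerating: (d,a,d), (d,b,d), (d,c,d), (d,e,d), (d,f,d), (d,g,d).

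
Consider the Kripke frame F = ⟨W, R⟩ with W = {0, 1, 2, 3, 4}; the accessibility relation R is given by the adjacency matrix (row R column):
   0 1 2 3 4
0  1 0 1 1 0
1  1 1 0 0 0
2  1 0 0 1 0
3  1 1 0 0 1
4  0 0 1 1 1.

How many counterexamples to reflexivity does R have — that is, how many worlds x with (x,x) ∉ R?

Enumerating: 2, 3.

2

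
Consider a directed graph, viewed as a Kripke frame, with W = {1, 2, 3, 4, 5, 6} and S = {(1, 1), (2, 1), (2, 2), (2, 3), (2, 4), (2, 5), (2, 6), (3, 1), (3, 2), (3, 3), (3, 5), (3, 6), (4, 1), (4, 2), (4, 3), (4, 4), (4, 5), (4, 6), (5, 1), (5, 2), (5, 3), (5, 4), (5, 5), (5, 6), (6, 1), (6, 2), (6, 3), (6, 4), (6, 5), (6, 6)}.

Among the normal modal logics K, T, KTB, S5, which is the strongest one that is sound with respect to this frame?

Reflexive (axiom T): yes — every world is S-related to itself.
Symmetric (axiom B): no — 2 S 1 but not 1 S 2.
Euclidean (axiom 5): no — 2 S 1 and 2 S 3, but not 1 S 3.
So F validates K, T; KTB would additionally require S to be symmetric. The strongest is T.

T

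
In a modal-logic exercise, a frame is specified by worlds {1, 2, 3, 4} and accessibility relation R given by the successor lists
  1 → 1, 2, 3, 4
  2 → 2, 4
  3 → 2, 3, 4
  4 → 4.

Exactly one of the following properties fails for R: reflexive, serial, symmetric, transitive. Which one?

symmetric

Reflexive: yes — every world is R-related to itself.
Serial: yes — every world has a successor (e.g. 1 R 1).
Symmetric: no — 1 R 2 but not 2 R 1.
Transitive: yes — every two-step R-path is closed by a direct edge.
Only symmetric fails.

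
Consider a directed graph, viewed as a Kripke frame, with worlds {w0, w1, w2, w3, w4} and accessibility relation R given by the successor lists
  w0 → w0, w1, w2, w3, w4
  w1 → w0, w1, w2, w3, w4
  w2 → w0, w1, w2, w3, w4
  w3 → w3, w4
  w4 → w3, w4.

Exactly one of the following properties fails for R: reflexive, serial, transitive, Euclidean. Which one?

Euclidean

Reflexive: yes — every world is R-related to itself.
Serial: yes — every world has a successor (e.g. w0 R w0).
Transitive: yes — every two-step R-path is closed by a direct edge.
Euclidean: no — w0 R w3 and w0 R w1, but not w3 R w1.
Only Euclidean fails.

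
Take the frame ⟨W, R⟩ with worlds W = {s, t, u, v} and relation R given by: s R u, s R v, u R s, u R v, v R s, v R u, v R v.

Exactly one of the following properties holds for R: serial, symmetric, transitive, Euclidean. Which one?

Serial: no — t has no R-successor.
Symmetric: yes — every pair in R has its reverse in R.
Transitive: no — s R u and u R s, but not s R s.
Euclidean: no — s R u and s R u, but not u R u.
Only symmetric holds.

symmetric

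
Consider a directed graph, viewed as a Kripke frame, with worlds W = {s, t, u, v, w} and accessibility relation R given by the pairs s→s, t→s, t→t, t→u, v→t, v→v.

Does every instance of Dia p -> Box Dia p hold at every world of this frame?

No

By correspondence theory, 5 is valid on a frame iff R is Euclidean.
Euclidean: no — t R s and t R u, but not s R u.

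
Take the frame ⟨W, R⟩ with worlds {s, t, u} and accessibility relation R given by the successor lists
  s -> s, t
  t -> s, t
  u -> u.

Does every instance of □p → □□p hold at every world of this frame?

By correspondence theory, 4 is valid on a frame iff R is transitive.
Transitive: yes — every two-step R-path is closed by a direct edge.

Yes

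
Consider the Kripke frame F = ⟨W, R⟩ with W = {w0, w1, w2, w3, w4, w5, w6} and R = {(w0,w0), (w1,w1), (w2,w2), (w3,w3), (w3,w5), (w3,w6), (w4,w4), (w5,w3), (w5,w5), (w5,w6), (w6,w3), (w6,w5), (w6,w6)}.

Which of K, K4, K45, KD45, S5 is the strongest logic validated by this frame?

Transitive (axiom 4): yes — every two-step R-path is closed by a direct edge.
Euclidean (axiom 5): yes — any two successors of a common world are R-related.
Serial (axiom D): yes — every world has a successor (e.g. w0 R w0).
Reflexive (axiom T): yes — every world is R-related to itself.
So F validates K, K4, K45, KD45, S5. The strongest is S5.

S5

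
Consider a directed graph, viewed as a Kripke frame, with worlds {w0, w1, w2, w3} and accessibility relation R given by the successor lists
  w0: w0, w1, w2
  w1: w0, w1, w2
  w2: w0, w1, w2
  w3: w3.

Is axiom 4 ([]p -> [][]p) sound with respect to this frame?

Yes

Axiom 4 corresponds to the accessibility relation being transitive.
Transitive: yes — every two-step R-path is closed by a direct edge.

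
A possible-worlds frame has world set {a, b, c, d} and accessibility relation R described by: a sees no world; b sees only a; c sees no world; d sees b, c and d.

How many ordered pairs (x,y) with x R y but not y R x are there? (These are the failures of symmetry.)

3

Enumerating: (b,a), (d,b), (d,c).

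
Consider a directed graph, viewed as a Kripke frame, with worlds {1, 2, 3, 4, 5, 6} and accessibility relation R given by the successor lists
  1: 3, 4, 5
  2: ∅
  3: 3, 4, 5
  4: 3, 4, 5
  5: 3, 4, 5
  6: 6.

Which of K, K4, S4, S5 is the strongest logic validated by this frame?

Transitive (axiom 4): yes — every two-step R-path is closed by a direct edge.
Reflexive (axiom T): no — 1 is not related to itself.
Euclidean (axiom 5): yes — any two successors of a common world are R-related.
So F validates K, K4; S4 would additionally require R to be reflexive. The strongest is K4.

K4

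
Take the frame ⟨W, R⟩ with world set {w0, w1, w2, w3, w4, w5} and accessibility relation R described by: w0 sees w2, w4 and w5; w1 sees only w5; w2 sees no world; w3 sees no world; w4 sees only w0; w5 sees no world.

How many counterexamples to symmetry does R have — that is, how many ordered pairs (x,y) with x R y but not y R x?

Enumerating: (w0,w2), (w0,w5), (w1,w5).

3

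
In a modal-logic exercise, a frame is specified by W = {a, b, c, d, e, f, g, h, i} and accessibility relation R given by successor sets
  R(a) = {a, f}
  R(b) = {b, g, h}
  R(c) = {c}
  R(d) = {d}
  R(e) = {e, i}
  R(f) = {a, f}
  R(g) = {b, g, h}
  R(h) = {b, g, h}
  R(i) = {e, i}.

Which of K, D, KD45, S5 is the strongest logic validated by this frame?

Serial (axiom D): yes — every world has a successor (e.g. a R a).
Euclidean (axiom 5): yes — any two successors of a common world are R-related.
Transitive (axiom 4): yes — every two-step R-path is closed by a direct edge.
Reflexive (axiom T): yes — every world is R-related to itself.
So F validates K, D, KD45, S5. The strongest is S5.

S5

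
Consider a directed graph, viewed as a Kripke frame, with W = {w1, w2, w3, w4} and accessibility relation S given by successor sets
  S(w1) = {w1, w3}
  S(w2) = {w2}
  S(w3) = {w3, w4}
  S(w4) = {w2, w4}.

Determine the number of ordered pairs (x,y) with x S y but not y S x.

Enumerating: (w1,w3), (w3,w4), (w4,w2).

3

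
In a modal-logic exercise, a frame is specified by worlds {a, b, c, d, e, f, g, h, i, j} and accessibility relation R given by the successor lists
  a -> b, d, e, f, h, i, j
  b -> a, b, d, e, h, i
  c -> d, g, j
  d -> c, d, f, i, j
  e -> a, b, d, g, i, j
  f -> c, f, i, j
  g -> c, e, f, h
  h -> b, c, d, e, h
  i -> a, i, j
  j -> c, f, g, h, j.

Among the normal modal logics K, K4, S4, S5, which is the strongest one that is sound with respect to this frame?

K

Transitive (axiom 4): no — a R d and d R c, but not a R c.
Reflexive (axiom T): no — a is not related to itself.
Euclidean (axiom 5): no — a R b and a R f, but not b R f.
So F validates K; K4 would additionally require R to be transitive. The strongest is K.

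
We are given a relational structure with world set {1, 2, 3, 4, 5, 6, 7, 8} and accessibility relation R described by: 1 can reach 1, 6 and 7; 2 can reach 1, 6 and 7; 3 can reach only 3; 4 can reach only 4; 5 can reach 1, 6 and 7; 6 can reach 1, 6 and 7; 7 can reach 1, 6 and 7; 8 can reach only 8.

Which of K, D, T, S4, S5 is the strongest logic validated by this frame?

D

Serial (axiom D): yes — every world has a successor (e.g. 1 R 1).
Reflexive (axiom T): no — 2 is not related to itself.
Transitive (axiom 4): yes — every two-step R-path is closed by a direct edge.
Euclidean (axiom 5): yes — any two successors of a common world are R-related.
So F validates K, D; T would additionally require R to be reflexive. The strongest is D.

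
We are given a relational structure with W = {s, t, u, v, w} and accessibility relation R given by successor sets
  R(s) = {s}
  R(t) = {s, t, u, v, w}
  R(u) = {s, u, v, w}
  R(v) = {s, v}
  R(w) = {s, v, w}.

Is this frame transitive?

Yes

Transitive: yes — every two-step R-path is closed by a direct edge.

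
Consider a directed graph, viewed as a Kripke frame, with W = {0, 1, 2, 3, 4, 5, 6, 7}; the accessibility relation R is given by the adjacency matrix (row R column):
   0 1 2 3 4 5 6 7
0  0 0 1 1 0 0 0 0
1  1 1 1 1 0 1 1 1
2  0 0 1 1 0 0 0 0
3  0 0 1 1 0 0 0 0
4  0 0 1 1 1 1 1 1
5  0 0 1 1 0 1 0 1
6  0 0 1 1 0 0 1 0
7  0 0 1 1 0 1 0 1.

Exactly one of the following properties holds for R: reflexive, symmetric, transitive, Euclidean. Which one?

transitive

Reflexive: no — 0 is not related to itself.
Symmetric: no — 0 R 2 but not 2 R 0.
Transitive: yes — every two-step R-path is closed by a direct edge.
Euclidean: no — 1 R 0 and 1 R 5, but not 0 R 5.
Only transitive holds.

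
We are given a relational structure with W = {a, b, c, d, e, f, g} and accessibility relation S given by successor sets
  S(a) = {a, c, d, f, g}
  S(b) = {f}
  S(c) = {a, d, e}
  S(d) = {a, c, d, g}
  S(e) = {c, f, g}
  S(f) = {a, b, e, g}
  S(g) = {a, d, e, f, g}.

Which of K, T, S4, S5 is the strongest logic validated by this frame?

Reflexive (axiom T): no — b is not related to itself.
Transitive (axiom 4): no — a S c and c S e, but not a S e.
Euclidean (axiom 5): no — a S c and a S f, but not c S f.
So F validates K; T would additionally require S to be reflexive. The strongest is K.

K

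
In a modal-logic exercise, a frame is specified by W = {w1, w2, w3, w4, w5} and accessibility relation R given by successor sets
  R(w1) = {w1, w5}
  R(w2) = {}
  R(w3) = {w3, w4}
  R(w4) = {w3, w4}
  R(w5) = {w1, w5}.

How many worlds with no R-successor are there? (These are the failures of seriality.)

1

Enumerating: w2.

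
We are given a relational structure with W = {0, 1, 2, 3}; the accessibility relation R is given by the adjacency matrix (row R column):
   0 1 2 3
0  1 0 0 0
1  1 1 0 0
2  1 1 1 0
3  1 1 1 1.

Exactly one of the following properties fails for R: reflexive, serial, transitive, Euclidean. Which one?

Reflexive: yes — every world is R-related to itself.
Serial: yes — every world has a successor (e.g. 0 R 0).
Transitive: yes — every two-step R-path is closed by a direct edge.
Euclidean: no — 2 R 0 and 2 R 1, but not 0 R 1.
Only Euclidean fails.

Euclidean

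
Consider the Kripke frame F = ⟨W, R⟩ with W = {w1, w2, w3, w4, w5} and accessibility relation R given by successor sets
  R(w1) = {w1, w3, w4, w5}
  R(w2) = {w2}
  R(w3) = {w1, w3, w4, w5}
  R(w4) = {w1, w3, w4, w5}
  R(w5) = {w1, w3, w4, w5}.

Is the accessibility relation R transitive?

Yes

Transitive: yes — every two-step R-path is closed by a direct edge.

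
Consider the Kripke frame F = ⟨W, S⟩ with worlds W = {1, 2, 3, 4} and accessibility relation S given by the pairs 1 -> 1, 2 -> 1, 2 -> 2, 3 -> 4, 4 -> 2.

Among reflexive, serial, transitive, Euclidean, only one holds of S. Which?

serial

Reflexive: no — 3 is not related to itself.
Serial: yes — every world has a successor (e.g. 1 S 1).
Transitive: no — 3 S 4 and 4 S 2, but not 3 S 2.
Euclidean: no — 2 S 1 and 2 S 2, but not 1 S 2.
Only serial holds.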